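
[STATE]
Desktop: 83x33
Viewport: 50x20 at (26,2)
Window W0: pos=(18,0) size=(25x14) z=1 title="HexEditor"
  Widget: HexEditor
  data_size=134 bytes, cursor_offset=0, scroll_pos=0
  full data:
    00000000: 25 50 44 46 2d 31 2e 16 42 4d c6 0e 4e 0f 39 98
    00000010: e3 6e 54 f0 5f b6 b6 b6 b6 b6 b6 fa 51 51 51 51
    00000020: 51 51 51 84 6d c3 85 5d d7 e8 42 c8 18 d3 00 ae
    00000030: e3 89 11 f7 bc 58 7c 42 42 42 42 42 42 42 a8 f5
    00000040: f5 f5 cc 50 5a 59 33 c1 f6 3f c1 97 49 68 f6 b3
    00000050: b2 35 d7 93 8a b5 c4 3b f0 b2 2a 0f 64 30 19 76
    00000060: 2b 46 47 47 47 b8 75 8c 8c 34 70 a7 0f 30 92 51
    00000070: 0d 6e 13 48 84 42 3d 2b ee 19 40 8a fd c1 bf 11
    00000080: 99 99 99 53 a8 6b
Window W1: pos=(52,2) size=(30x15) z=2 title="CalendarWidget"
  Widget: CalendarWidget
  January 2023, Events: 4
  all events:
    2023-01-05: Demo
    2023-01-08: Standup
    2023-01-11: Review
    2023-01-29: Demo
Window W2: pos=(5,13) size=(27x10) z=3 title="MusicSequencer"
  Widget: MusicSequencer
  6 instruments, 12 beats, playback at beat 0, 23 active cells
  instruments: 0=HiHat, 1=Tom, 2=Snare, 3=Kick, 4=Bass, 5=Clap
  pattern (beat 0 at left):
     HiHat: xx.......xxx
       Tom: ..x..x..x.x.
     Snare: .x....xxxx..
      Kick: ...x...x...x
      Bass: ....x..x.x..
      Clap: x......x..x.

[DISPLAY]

────────────────┨         ┏━━━━━━━━━━━━━━━━━━━━━━━
0  25 50 44 46 2┃         ┃ CalendarWidget        
0  e3 6e 54 f0 5┃         ┠───────────────────────
0  51 51 51 84 6┃         ┃        January 2023   
0  e3 89 11 f7 b┃         ┃Mo Tu We Th Fr Sa Su   
0  f5 f5 cc 50 5┃         ┃                   1   
0  b2 35 d7 93 8┃         ┃ 2  3  4  5*  6  7  8* 
0  2b 46 47 47 4┃         ┃ 9 10 11* 12 13 14 15  
0  0d 6e 13 48 8┃         ┃16 17 18 19 20 21 22   
0  99 99 99 53 a┃         ┃23 24 25 26 27 28 29*  
                ┃         ┃30 31                  
━━━━━┓━━━━━━━━━━┛         ┃                       
     ┃                    ┃                       
─────┨                    ┃                       
     ┃                    ┗━━━━━━━━━━━━━━━━━━━━━━━
     ┃                                            
     ┃                                            
     ┃                                            
     ┃                                            
     ┃                                            


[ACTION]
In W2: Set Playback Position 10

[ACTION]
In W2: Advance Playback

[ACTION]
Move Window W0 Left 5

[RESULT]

───────────┨              ┏━━━━━━━━━━━━━━━━━━━━━━━
 50 44 46 2┃              ┃ CalendarWidget        
 6e 54 f0 5┃              ┠───────────────────────
 51 51 84 6┃              ┃        January 2023   
 89 11 f7 b┃              ┃Mo Tu We Th Fr Sa Su   
 f5 cc 50 5┃              ┃                   1   
 35 d7 93 8┃              ┃ 2  3  4  5*  6  7  8* 
 46 47 47 4┃              ┃ 9 10 11* 12 13 14 15  
 6e 13 48 8┃              ┃16 17 18 19 20 21 22   
 99 99 53 a┃              ┃23 24 25 26 27 28 29*  
           ┃              ┃30 31                  
━━━━━┓━━━━━┛              ┃                       
     ┃                    ┃                       
─────┨                    ┃                       
     ┃                    ┗━━━━━━━━━━━━━━━━━━━━━━━
     ┃                                            
     ┃                                            
     ┃                                            
     ┃                                            
     ┃                                            


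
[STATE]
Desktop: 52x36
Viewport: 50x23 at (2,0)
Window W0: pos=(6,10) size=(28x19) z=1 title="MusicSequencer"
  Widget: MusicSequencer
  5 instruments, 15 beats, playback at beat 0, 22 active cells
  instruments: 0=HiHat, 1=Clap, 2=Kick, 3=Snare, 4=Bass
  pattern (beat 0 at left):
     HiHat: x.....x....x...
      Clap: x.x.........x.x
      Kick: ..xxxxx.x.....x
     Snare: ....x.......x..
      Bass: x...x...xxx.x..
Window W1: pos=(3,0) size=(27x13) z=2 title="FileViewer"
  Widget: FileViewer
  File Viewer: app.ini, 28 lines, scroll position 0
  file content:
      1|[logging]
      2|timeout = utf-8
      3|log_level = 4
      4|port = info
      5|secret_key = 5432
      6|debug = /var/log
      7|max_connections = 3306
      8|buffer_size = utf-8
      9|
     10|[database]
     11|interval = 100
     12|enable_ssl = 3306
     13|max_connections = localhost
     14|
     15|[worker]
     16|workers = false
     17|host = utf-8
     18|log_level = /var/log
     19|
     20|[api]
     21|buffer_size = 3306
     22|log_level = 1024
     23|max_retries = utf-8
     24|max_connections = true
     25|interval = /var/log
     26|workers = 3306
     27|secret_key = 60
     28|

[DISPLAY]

 ┏━━━━━━━━━━━━━━━━━━━━━━━━━┓                      
 ┃ FileViewer              ┃                      
 ┠─────────────────────────┨                      
 ┃[logging]               ▲┃                      
 ┃timeout = utf-8         █┃                      
 ┃log_level = 4           ░┃                      
 ┃port = info             ░┃                      
 ┃secret_key = 5432       ░┃                      
 ┃debug = /var/log        ░┃                      
 ┃max_connections = 3306  ░┃                      
 ┃buffer_size = utf-8     ░┃━━━┓                  
 ┃                        ▼┃   ┃                  
 ┗━━━━━━━━━━━━━━━━━━━━━━━━━┛───┨                  
    ┃      ▼12345678901234     ┃                  
    ┃ HiHat█·····█····█···     ┃                  
    ┃  Clap█·█·········█·█     ┃                  
    ┃  Kick··█████·█·····█     ┃                  
    ┃ Snare····█·······█··     ┃                  
    ┃  Bass█···█···███·█··     ┃                  
    ┃                          ┃                  
    ┃                          ┃                  
    ┃                          ┃                  
    ┃                          ┃                  


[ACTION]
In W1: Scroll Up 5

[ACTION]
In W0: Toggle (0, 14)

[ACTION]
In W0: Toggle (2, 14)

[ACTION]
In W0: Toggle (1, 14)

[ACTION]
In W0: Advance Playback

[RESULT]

 ┏━━━━━━━━━━━━━━━━━━━━━━━━━┓                      
 ┃ FileViewer              ┃                      
 ┠─────────────────────────┨                      
 ┃[logging]               ▲┃                      
 ┃timeout = utf-8         █┃                      
 ┃log_level = 4           ░┃                      
 ┃port = info             ░┃                      
 ┃secret_key = 5432       ░┃                      
 ┃debug = /var/log        ░┃                      
 ┃max_connections = 3306  ░┃                      
 ┃buffer_size = utf-8     ░┃━━━┓                  
 ┃                        ▼┃   ┃                  
 ┗━━━━━━━━━━━━━━━━━━━━━━━━━┛───┨                  
    ┃      0▼2345678901234     ┃                  
    ┃ HiHat█·····█····█··█     ┃                  
    ┃  Clap█·█·········█··     ┃                  
    ┃  Kick··█████·█······     ┃                  
    ┃ Snare····█·······█··     ┃                  
    ┃  Bass█···█···███·█··     ┃                  
    ┃                          ┃                  
    ┃                          ┃                  
    ┃                          ┃                  
    ┃                          ┃                  


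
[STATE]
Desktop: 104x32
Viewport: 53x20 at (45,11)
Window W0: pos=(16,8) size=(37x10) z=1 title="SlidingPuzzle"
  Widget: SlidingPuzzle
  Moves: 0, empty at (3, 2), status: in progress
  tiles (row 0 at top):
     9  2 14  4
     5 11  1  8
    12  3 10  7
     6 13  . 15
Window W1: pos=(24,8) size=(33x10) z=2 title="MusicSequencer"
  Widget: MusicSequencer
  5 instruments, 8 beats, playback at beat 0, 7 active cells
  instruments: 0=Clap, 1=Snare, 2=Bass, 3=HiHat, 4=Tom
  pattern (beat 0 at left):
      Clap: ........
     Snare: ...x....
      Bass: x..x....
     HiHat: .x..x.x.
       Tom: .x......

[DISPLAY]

           ┃                                         
           ┃                                         
           ┃                                         
           ┃                                         
           ┃                                         
           ┃                                         
━━━━━━━━━━━┛                                         
                                                     
                                                     
                                                     
                                                     
                                                     
                                                     
                                                     
                                                     
                                                     
                                                     
                                                     
                                                     
                                                     


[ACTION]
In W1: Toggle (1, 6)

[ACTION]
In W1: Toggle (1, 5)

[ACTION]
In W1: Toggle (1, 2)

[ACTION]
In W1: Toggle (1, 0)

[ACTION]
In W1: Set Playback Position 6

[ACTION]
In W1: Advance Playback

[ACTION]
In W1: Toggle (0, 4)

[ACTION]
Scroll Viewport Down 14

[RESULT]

           ┃                                         
           ┃                                         
           ┃                                         
           ┃                                         
           ┃                                         
━━━━━━━━━━━┛                                         
                                                     
                                                     
                                                     
                                                     
                                                     
                                                     
                                                     
                                                     
                                                     
                                                     
                                                     
                                                     
                                                     
                                                     


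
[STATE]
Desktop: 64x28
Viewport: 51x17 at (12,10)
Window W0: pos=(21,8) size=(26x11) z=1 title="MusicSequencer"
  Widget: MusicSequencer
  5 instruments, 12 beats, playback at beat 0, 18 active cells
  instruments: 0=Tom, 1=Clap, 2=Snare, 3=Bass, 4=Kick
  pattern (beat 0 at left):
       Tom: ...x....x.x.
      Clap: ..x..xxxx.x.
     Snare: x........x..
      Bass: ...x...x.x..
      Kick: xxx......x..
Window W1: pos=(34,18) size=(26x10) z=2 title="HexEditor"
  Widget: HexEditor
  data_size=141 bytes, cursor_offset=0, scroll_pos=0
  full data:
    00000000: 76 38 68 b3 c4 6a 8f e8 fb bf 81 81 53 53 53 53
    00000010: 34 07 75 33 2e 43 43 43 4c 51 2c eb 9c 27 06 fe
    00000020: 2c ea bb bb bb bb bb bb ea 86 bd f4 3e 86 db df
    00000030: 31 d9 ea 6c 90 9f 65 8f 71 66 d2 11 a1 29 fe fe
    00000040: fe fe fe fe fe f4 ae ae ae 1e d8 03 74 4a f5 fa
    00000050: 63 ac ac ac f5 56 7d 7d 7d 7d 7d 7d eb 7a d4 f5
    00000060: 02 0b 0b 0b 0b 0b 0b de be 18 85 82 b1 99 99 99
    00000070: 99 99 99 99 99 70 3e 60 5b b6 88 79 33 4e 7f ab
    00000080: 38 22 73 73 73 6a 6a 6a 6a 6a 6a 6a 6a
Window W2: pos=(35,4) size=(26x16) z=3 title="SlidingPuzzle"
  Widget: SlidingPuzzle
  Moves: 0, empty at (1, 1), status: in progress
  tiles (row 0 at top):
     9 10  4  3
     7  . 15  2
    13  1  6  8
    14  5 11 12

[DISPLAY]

         ┠─────────────┃│  7 │    │ 15 │  2 │   ┃  
         ┃      ▼123456┃├────┼────┼────┼────┤   ┃  
         ┃   Tom···█···┃│ 13 │  1 │  6 │  8 │   ┃  
         ┃  Clap··█··██┃├────┼────┼────┼────┤   ┃  
         ┃ Snare█······┃│ 14 │  5 │ 11 │ 12 │   ┃  
         ┃  Bass···█···┃└────┴────┴────┴────┘   ┃  
         ┃  Kick███····┃Moves: 0                ┃  
         ┃             ┃                        ┃  
         ┗━━━━━━━━━━━━┏┃                        ┃  
                      ┃┗━━━━━━━━━━━━━━━━━━━━━━━━┛  
                      ┠────────────────────────┨   
                      ┃00000000  76 38 68 b3 c4┃   
                      ┃00000010  34 07 75 33 2e┃   
                      ┃00000020  2c ea bb bb bb┃   
                      ┃00000030  31 d9 ea 6c 90┃   
                      ┃00000040  fe fe fe fe fe┃   
                      ┃00000050  63 ac ac ac f5┃   


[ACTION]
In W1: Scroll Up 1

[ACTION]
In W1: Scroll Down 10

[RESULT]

         ┠─────────────┃│  7 │    │ 15 │  2 │   ┃  
         ┃      ▼123456┃├────┼────┼────┼────┤   ┃  
         ┃   Tom···█···┃│ 13 │  1 │  6 │  8 │   ┃  
         ┃  Clap··█··██┃├────┼────┼────┼────┤   ┃  
         ┃ Snare█······┃│ 14 │  5 │ 11 │ 12 │   ┃  
         ┃  Bass···█···┃└────┴────┴────┴────┘   ┃  
         ┃  Kick███····┃Moves: 0                ┃  
         ┃             ┃                        ┃  
         ┗━━━━━━━━━━━━┏┃                        ┃  
                      ┃┗━━━━━━━━━━━━━━━━━━━━━━━━┛  
                      ┠────────────────────────┨   
                      ┃00000080  38 22 73 73 73┃   
                      ┃                        ┃   
                      ┃                        ┃   
                      ┃                        ┃   
                      ┃                        ┃   
                      ┃                        ┃   


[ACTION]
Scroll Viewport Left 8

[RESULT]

                 ┠─────────────┃│  7 │    │ 15 │  2
                 ┃      ▼123456┃├────┼────┼────┼───
                 ┃   Tom···█···┃│ 13 │  1 │  6 │  8
                 ┃  Clap··█··██┃├────┼────┼────┼───
                 ┃ Snare█······┃│ 14 │  5 │ 11 │ 12
                 ┃  Bass···█···┃└────┴────┴────┴───
                 ┃  Kick███····┃Moves: 0           
                 ┃             ┃                   
                 ┗━━━━━━━━━━━━┏┃                   
                              ┃┗━━━━━━━━━━━━━━━━━━━
                              ┠────────────────────
                              ┃00000080  38 22 73 7
                              ┃                    
                              ┃                    
                              ┃                    
                              ┃                    
                              ┃                    


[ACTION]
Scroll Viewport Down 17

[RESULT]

                 ┃      ▼123456┃├────┼────┼────┼───
                 ┃   Tom···█···┃│ 13 │  1 │  6 │  8
                 ┃  Clap··█··██┃├────┼────┼────┼───
                 ┃ Snare█······┃│ 14 │  5 │ 11 │ 12
                 ┃  Bass···█···┃└────┴────┴────┴───
                 ┃  Kick███····┃Moves: 0           
                 ┃             ┃                   
                 ┗━━━━━━━━━━━━┏┃                   
                              ┃┗━━━━━━━━━━━━━━━━━━━
                              ┠────────────────────
                              ┃00000080  38 22 73 7
                              ┃                    
                              ┃                    
                              ┃                    
                              ┃                    
                              ┃                    
                              ┗━━━━━━━━━━━━━━━━━━━━


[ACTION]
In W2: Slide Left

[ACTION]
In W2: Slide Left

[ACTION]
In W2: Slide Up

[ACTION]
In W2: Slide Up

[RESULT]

                 ┃      ▼123456┃├────┼────┼────┼───
                 ┃   Tom···█···┃│ 13 │  1 │  6 │ 12
                 ┃  Clap··█··██┃├────┼────┼────┼───
                 ┃ Snare█······┃│ 14 │  5 │ 11 │   
                 ┃  Bass···█···┃└────┴────┴────┴───
                 ┃  Kick███····┃Moves: 4           
                 ┃             ┃                   
                 ┗━━━━━━━━━━━━┏┃                   
                              ┃┗━━━━━━━━━━━━━━━━━━━
                              ┠────────────────────
                              ┃00000080  38 22 73 7
                              ┃                    
                              ┃                    
                              ┃                    
                              ┃                    
                              ┃                    
                              ┗━━━━━━━━━━━━━━━━━━━━


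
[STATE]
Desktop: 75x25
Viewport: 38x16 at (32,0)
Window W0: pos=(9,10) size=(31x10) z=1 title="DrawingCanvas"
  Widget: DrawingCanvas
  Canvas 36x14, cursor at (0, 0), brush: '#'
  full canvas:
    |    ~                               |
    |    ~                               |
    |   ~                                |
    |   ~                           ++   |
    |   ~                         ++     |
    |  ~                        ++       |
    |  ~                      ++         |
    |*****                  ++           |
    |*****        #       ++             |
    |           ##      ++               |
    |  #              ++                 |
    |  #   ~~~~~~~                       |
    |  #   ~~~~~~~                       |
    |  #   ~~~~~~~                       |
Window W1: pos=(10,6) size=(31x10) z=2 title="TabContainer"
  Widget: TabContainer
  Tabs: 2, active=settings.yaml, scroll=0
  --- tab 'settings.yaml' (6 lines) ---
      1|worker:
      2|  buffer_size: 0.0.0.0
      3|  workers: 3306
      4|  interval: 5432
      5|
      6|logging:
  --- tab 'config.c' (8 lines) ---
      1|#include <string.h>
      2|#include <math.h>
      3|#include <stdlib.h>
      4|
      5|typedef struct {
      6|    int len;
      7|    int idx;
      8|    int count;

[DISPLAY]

                                      
                                      
                                      
                                      
                                      
                                      
━━━━━━━━┓                             
        ┃                             
────────┨                             
ig.c    ┃                             
────────┃                             
        ┃                             
0       ┃                             
        ┃                             
        ┃                             
━━━━━━━━┛                             


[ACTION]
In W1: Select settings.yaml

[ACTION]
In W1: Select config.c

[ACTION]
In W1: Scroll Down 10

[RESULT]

                                      
                                      
                                      
                                      
                                      
                                      
━━━━━━━━┓                             
        ┃                             
────────┨                             
ig.c]   ┃                             
────────┃                             
        ┃                             
        ┃                             
        ┃                             
        ┃                             
━━━━━━━━┛                             


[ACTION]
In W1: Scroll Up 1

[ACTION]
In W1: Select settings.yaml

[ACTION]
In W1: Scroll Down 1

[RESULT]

                                      
                                      
                                      
                                      
                                      
                                      
━━━━━━━━┓                             
        ┃                             
────────┨                             
ig.c    ┃                             
────────┃                             
0       ┃                             
        ┃                             
        ┃                             
        ┃                             
━━━━━━━━┛                             


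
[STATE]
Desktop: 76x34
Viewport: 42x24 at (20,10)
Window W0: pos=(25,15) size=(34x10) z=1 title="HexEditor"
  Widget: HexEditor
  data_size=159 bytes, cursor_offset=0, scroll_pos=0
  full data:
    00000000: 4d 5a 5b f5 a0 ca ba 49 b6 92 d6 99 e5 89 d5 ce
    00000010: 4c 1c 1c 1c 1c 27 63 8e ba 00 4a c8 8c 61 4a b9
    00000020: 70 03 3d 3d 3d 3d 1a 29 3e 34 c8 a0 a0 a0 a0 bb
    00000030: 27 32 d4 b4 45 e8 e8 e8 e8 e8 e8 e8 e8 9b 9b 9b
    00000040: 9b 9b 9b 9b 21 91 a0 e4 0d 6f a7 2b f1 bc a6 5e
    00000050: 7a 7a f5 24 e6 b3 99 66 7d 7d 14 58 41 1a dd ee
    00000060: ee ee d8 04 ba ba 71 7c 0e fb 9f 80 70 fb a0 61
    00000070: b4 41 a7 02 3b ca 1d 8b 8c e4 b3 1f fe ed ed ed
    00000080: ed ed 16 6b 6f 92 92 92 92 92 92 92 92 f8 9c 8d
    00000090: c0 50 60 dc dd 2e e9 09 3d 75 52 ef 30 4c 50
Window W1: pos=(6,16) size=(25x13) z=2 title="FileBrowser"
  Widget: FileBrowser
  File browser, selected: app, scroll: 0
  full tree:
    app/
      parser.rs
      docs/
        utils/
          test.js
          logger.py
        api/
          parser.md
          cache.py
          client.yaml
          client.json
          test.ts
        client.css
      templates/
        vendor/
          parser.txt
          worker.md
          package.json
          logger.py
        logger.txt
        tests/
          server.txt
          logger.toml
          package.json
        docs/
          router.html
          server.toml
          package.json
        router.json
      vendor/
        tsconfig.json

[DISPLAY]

                                          
                                          
                                          
                                          
                                          
     ┏━━━━━━━━━━━━━━━━━━━━━━━━━━━━━━━━┓   
━━━━━━━━━━┓ditor                      ┃   
          ┃───────────────────────────┨   
──────────┨000  4D 5a 5b f5 a0 ca ba 4┃   
          ┃010  4c 1c 1c 1c 1c 27 63 8┃   
          ┃020  70 03 3d 3d 3d 3d 1a 2┃   
          ┃030  27 32 d4 b4 45 e8 e8 e┃   
ates/     ┃040  9b 9b 9b 9b 21 91 a0 e┃   
r/        ┃050  7a 7a f5 24 e6 b3 99 6┃   
          ┃━━━━━━━━━━━━━━━━━━━━━━━━━━━┛   
          ┃                               
          ┃                               
          ┃                               
━━━━━━━━━━┛                               
                                          
                                          
                                          
                                          
                                          


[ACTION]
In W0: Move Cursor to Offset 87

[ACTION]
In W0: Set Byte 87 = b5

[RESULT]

                                          
                                          
                                          
                                          
                                          
     ┏━━━━━━━━━━━━━━━━━━━━━━━━━━━━━━━━┓   
━━━━━━━━━━┓ditor                      ┃   
          ┃───────────────────────────┨   
──────────┨000  4d 5a 5b f5 a0 ca ba 4┃   
          ┃010  4c 1c 1c 1c 1c 27 63 8┃   
          ┃020  70 03 3d 3d 3d 3d 1a 2┃   
          ┃030  27 32 d4 b4 45 e8 e8 e┃   
ates/     ┃040  9b 9b 9b 9b 21 91 a0 e┃   
r/        ┃050  7a 7a f5 24 e6 b3 99 B┃   
          ┃━━━━━━━━━━━━━━━━━━━━━━━━━━━┛   
          ┃                               
          ┃                               
          ┃                               
━━━━━━━━━━┛                               
                                          
                                          
                                          
                                          
                                          


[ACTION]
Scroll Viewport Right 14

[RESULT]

                                          
                                          
                                          
                                          
                                          
━━━━━━━━━━━━━━━━━━━━━━━━┓                 
or                      ┃                 
────────────────────────┨                 
  4d 5a 5b f5 a0 ca ba 4┃                 
  4c 1c 1c 1c 1c 27 63 8┃                 
  70 03 3d 3d 3d 3d 1a 2┃                 
  27 32 d4 b4 45 e8 e8 e┃                 
  9b 9b 9b 9b 21 91 a0 e┃                 
  7a 7a f5 24 e6 b3 99 B┃                 
━━━━━━━━━━━━━━━━━━━━━━━━┛                 
                                          
                                          
                                          
                                          
                                          
                                          
                                          
                                          
                                          


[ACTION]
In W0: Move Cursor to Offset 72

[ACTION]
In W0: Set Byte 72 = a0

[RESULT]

                                          
                                          
                                          
                                          
                                          
━━━━━━━━━━━━━━━━━━━━━━━━┓                 
or                      ┃                 
────────────────────────┨                 
  4d 5a 5b f5 a0 ca ba 4┃                 
  4c 1c 1c 1c 1c 27 63 8┃                 
  70 03 3d 3d 3d 3d 1a 2┃                 
  27 32 d4 b4 45 e8 e8 e┃                 
  9b 9b 9b 9b 21 91 a0 e┃                 
  7a 7a f5 24 e6 b3 99 b┃                 
━━━━━━━━━━━━━━━━━━━━━━━━┛                 
                                          
                                          
                                          
                                          
                                          
                                          
                                          
                                          
                                          


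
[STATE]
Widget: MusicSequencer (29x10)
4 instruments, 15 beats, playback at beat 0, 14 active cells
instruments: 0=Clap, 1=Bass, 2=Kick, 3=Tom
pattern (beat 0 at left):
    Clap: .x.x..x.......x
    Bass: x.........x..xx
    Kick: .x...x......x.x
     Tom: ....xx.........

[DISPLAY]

     ▼12345678901234         
 Clap·█·█··█·······█         
 Bass█·········█··██         
 Kick·█···█······█·█         
  Tom····██·········         
                             
                             
                             
                             
                             


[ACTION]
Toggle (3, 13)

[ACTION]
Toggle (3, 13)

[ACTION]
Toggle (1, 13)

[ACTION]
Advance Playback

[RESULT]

     0▼2345678901234         
 Clap·█·█··█·······█         
 Bass█·········█···█         
 Kick·█···█······█·█         
  Tom····██·········         
                             
                             
                             
                             
                             


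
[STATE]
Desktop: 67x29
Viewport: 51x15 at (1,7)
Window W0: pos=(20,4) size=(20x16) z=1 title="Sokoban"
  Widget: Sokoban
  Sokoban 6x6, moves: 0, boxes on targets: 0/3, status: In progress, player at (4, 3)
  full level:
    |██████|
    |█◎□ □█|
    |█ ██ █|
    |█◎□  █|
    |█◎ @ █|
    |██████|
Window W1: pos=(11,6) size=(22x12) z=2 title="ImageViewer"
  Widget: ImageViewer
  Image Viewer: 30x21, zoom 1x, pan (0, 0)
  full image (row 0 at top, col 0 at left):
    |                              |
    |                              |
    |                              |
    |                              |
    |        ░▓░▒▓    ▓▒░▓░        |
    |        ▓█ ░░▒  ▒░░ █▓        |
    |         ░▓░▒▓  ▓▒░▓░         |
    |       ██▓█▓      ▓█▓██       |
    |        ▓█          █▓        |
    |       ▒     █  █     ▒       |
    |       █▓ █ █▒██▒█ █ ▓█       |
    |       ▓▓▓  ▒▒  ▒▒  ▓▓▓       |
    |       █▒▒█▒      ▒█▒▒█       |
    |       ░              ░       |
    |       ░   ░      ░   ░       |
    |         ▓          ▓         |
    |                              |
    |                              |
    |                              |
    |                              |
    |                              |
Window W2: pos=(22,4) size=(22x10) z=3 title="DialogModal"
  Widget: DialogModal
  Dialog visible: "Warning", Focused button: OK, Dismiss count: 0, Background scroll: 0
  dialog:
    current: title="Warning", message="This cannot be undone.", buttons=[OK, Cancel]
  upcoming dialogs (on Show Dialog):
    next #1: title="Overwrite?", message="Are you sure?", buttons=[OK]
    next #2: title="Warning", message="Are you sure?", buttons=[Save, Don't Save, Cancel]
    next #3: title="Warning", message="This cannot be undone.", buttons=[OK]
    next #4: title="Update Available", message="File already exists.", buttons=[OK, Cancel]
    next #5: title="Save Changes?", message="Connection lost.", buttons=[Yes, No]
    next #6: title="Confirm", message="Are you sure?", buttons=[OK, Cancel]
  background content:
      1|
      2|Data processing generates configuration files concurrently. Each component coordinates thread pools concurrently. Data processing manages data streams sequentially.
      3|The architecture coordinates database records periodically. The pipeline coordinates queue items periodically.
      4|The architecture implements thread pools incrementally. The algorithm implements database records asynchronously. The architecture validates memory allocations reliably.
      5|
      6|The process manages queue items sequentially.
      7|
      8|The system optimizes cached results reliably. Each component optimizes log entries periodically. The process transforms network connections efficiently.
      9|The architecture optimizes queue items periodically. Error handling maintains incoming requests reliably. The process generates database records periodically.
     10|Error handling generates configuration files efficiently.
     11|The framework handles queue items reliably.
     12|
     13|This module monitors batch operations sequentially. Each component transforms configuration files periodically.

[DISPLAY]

          ┃ ImageView┃  ┌──────────────┐  ┃        
          ┠──────────┃Da│   Warning    │ne┃        
          ┃          ┃Th│This cannot be│oo┃        
          ┃          ┃Th│[OK]  Cancel  │mp┃        
          ┃          ┃  └──────────────┘  ┃        
          ┃          ┃The process manages ┃        
          ┃        ░▓┗━━━━━━━━━━━━━━━━━━━━┛        
          ┃        ▓█ ░░▒  ▒░░ ┃      ┃            
          ┃         ░▓░▒▓  ▓▒░▓┃      ┃            
          ┃       ██▓█▓      ▓█┃      ┃            
          ┗━━━━━━━━━━━━━━━━━━━━┛      ┃            
                   ┃                  ┃            
                   ┗━━━━━━━━━━━━━━━━━━┛            
                                                   
                                                   


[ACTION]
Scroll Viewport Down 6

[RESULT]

          ┃        ░▓┗━━━━━━━━━━━━━━━━━━━━┛        
          ┃        ▓█ ░░▒  ▒░░ ┃      ┃            
          ┃         ░▓░▒▓  ▓▒░▓┃      ┃            
          ┃       ██▓█▓      ▓█┃      ┃            
          ┗━━━━━━━━━━━━━━━━━━━━┛      ┃            
                   ┃                  ┃            
                   ┗━━━━━━━━━━━━━━━━━━┛            
                                                   
                                                   
                                                   
                                                   
                                                   
                                                   
                                                   
                                                   


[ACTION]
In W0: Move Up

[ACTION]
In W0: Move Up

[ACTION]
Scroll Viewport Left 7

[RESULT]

           ┃        ░▓┗━━━━━━━━━━━━━━━━━━━━┛       
           ┃        ▓█ ░░▒  ▒░░ ┃      ┃           
           ┃         ░▓░▒▓  ▓▒░▓┃      ┃           
           ┃       ██▓█▓      ▓█┃      ┃           
           ┗━━━━━━━━━━━━━━━━━━━━┛      ┃           
                    ┃                  ┃           
                    ┗━━━━━━━━━━━━━━━━━━┛           
                                                   
                                                   
                                                   
                                                   
                                                   
                                                   
                                                   
                                                   


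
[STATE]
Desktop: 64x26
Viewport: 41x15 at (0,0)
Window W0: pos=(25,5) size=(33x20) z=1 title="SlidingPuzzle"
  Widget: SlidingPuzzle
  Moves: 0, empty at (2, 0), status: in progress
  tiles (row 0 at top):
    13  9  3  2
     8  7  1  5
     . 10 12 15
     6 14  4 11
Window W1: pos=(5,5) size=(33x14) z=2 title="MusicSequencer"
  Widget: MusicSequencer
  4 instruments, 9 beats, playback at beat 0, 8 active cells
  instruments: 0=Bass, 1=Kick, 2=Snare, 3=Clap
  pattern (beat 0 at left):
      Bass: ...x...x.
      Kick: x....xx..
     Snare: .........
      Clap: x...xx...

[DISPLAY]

                                         
                                         
                                         
                                         
                                         
     ┏━━━━━━━━━━━━━━━━━━━━━━━━━━━━━━━┓━━━
     ┃ MusicSequencer                ┃le 
     ┠───────────────────────────────┨───
     ┃      ▼12345678                ┃───
     ┃  Bass···█···█·                ┃ 3 
     ┃  Kick█····██··                ┃───
     ┃ Snare·········                ┃ 1 
     ┃  Clap█···██···                ┃───
     ┃                               ┃12 
     ┃                               ┃───


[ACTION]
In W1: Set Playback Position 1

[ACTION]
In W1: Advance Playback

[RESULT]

                                         
                                         
                                         
                                         
                                         
     ┏━━━━━━━━━━━━━━━━━━━━━━━━━━━━━━━┓━━━
     ┃ MusicSequencer                ┃le 
     ┠───────────────────────────────┨───
     ┃      01▼345678                ┃───
     ┃  Bass···█···█·                ┃ 3 
     ┃  Kick█····██··                ┃───
     ┃ Snare·········                ┃ 1 
     ┃  Clap█···██···                ┃───
     ┃                               ┃12 
     ┃                               ┃───


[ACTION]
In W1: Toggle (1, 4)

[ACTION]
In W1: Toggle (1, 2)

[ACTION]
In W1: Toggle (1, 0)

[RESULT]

                                         
                                         
                                         
                                         
                                         
     ┏━━━━━━━━━━━━━━━━━━━━━━━━━━━━━━━┓━━━
     ┃ MusicSequencer                ┃le 
     ┠───────────────────────────────┨───
     ┃      01▼345678                ┃───
     ┃  Bass···█···█·                ┃ 3 
     ┃  Kick··█·███··                ┃───
     ┃ Snare·········                ┃ 1 
     ┃  Clap█···██···                ┃───
     ┃                               ┃12 
     ┃                               ┃───
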